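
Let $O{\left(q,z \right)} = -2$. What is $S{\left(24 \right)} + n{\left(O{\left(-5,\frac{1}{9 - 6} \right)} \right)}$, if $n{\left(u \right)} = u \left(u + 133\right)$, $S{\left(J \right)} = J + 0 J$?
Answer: $-238$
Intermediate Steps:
$S{\left(J \right)} = J$ ($S{\left(J \right)} = J + 0 = J$)
$n{\left(u \right)} = u \left(133 + u\right)$
$S{\left(24 \right)} + n{\left(O{\left(-5,\frac{1}{9 - 6} \right)} \right)} = 24 - 2 \left(133 - 2\right) = 24 - 262 = -238$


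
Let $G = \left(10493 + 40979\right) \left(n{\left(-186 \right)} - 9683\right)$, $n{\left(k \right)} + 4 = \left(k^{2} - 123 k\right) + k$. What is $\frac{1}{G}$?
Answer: $\frac{1}{2450118672} \approx 4.0814 \cdot 10^{-10}$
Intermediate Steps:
$n{\left(k \right)} = -4 + k^{2} - 122 k$ ($n{\left(k \right)} = -4 + \left(\left(k^{2} - 123 k\right) + k\right) = -4 + \left(k^{2} - 122 k\right) = -4 + k^{2} - 122 k$)
$G = 2450118672$ ($G = \left(10493 + 40979\right) \left(\left(-4 + \left(-186\right)^{2} - -22692\right) - 9683\right) = 51472 \left(\left(-4 + 34596 + 22692\right) - 9683\right) = 51472 \left(57284 - 9683\right) = 51472 \cdot 47601 = 2450118672$)
$\frac{1}{G} = \frac{1}{2450118672}$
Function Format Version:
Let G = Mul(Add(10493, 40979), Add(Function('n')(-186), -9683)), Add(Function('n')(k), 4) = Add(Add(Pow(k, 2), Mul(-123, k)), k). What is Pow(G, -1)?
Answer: Rational(1, 2450118672) ≈ 4.0814e-10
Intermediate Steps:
Function('n')(k) = Add(-4, Pow(k, 2), Mul(-122, k)) (Function('n')(k) = Add(-4, Add(Add(Pow(k, 2), Mul(-123, k)), k)) = Add(-4, Add(Pow(k, 2), Mul(-122, k))) = Add(-4, Pow(k, 2), Mul(-122, k)))
G = 2450118672 (G = Mul(Add(10493, 40979), Add(Add(-4, Pow(-186, 2), Mul(-122, -186)), -9683)) = Mul(51472, Add(Add(-4, 34596, 22692), -9683)) = Mul(51472, Add(57284, -9683)) = Mul(51472, 47601) = 2450118672)
Pow(G, -1) = Pow(2450118672, -1) = Rational(1, 2450118672)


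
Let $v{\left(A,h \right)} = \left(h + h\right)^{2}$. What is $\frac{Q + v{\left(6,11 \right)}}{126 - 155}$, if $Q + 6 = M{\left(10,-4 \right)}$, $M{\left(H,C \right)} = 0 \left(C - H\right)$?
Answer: $- \frac{478}{29} \approx -16.483$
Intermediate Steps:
$v{\left(A,h \right)} = 4 h^{2}$ ($v{\left(A,h \right)} = \left(2 h\right)^{2} = 4 h^{2}$)
$M{\left(H,C \right)} = 0$
$Q = -6$ ($Q = -6 + 0 = -6$)
$\frac{Q + v{\left(6,11 \right)}}{126 - 155} = \frac{-6 + 4 \cdot 11^{2}}{126 - 155} = \frac{-6 + 4 \cdot 121}{-29} = \left(-6 + 484\right) \left(- \frac{1}{29}\right) = 478 \left(- \frac{1}{29}\right) = - \frac{478}{29}$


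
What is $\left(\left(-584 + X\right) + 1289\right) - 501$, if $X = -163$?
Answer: $41$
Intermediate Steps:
$\left(\left(-584 + X\right) + 1289\right) - 501 = \left(\left(-584 - 163\right) + 1289\right) - 501 = \left(-747 + 1289\right) - 501 = 542 - 501 = 41$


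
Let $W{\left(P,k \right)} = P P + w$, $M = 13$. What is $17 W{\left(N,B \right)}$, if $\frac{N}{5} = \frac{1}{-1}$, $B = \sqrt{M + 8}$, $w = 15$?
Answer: $680$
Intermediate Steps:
$B = \sqrt{21}$ ($B = \sqrt{13 + 8} = \sqrt{21} \approx 4.5826$)
$N = -5$ ($N = \frac{5}{-1} = 5 \left(-1\right) = -5$)
$W{\left(P,k \right)} = 15 + P^{2}$ ($W{\left(P,k \right)} = P P + 15 = P^{2} + 15 = 15 + P^{2}$)
$17 W{\left(N,B \right)} = 17 \left(15 + \left(-5\right)^{2}\right) = 17 \left(15 + 25\right) = 17 \cdot 40 = 680$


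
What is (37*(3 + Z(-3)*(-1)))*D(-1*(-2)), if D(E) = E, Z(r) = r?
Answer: 444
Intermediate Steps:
(37*(3 + Z(-3)*(-1)))*D(-1*(-2)) = (37*(3 - 3*(-1)))*(-1*(-2)) = (37*(3 + 3))*2 = (37*6)*2 = 222*2 = 444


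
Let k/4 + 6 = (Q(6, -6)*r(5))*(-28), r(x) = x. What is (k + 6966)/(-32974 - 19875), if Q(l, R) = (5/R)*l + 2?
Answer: -8622/52849 ≈ -0.16314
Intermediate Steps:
Q(l, R) = 2 + 5*l/R (Q(l, R) = 5*l/R + 2 = 2 + 5*l/R)
k = 1656 (k = -24 + 4*(((2 + 5*6/(-6))*5)*(-28)) = -24 + 4*(((2 + 5*6*(-⅙))*5)*(-28)) = -24 + 4*(((2 - 5)*5)*(-28)) = -24 + 4*(-3*5*(-28)) = -24 + 4*(-15*(-28)) = -24 + 4*420 = -24 + 1680 = 1656)
(k + 6966)/(-32974 - 19875) = (1656 + 6966)/(-32974 - 19875) = 8622/(-52849) = 8622*(-1/52849) = -8622/52849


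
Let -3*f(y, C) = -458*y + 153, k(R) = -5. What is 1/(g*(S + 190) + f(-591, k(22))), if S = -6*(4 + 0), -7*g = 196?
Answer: -1/94925 ≈ -1.0535e-5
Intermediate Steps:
f(y, C) = -51 + 458*y/3 (f(y, C) = -(-458*y + 153)/3 = -(153 - 458*y)/3 = -51 + 458*y/3)
g = -28 (g = -1/7*196 = -28)
S = -24 (S = -6*4 = -24)
1/(g*(S + 190) + f(-591, k(22))) = 1/(-28*(-24 + 190) + (-51 + (458/3)*(-591))) = 1/(-28*166 + (-51 - 90226)) = 1/(-4648 - 90277) = 1/(-94925) = -1/94925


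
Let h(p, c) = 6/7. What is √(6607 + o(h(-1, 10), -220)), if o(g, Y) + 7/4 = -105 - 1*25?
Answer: √25901/2 ≈ 80.469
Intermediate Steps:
h(p, c) = 6/7 (h(p, c) = 6*(⅐) = 6/7)
o(g, Y) = -527/4 (o(g, Y) = -7/4 + (-105 - 1*25) = -7/4 + (-105 - 25) = -7/4 - 130 = -527/4)
√(6607 + o(h(-1, 10), -220)) = √(6607 - 527/4) = √(25901/4) = √25901/2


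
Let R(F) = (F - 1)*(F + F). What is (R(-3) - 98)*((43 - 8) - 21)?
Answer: -1036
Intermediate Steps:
R(F) = 2*F*(-1 + F) (R(F) = (-1 + F)*(2*F) = 2*F*(-1 + F))
(R(-3) - 98)*((43 - 8) - 21) = (2*(-3)*(-1 - 3) - 98)*((43 - 8) - 21) = (2*(-3)*(-4) - 98)*(35 - 21) = (24 - 98)*14 = -74*14 = -1036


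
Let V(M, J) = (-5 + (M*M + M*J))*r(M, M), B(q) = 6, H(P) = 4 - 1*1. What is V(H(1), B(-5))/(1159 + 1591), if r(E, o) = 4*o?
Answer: 12/125 ≈ 0.096000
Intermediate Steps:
H(P) = 3 (H(P) = 4 - 1 = 3)
V(M, J) = 4*M*(-5 + M**2 + J*M) (V(M, J) = (-5 + (M*M + M*J))*(4*M) = (-5 + (M**2 + J*M))*(4*M) = (-5 + M**2 + J*M)*(4*M) = 4*M*(-5 + M**2 + J*M))
V(H(1), B(-5))/(1159 + 1591) = (4*3*(-5 + 3**2 + 6*3))/(1159 + 1591) = (4*3*(-5 + 9 + 18))/2750 = (4*3*22)/2750 = (1/2750)*264 = 12/125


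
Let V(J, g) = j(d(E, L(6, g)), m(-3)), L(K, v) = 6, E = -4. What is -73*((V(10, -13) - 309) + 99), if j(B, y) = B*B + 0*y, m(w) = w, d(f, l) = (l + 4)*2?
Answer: -13870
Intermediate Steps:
d(f, l) = 8 + 2*l (d(f, l) = (4 + l)*2 = 8 + 2*l)
j(B, y) = B**2 (j(B, y) = B**2 + 0 = B**2)
V(J, g) = 400 (V(J, g) = (8 + 2*6)**2 = (8 + 12)**2 = 20**2 = 400)
-73*((V(10, -13) - 309) + 99) = -73*((400 - 309) + 99) = -73*(91 + 99) = -73*190 = -13870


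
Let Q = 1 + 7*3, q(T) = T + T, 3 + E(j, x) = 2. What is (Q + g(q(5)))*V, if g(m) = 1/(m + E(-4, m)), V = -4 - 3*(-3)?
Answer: 995/9 ≈ 110.56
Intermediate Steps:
E(j, x) = -1 (E(j, x) = -3 + 2 = -1)
q(T) = 2*T
Q = 22 (Q = 1 + 21 = 22)
V = 5 (V = -4 + 9 = 5)
g(m) = 1/(-1 + m) (g(m) = 1/(m - 1) = 1/(-1 + m))
(Q + g(q(5)))*V = (22 + 1/(-1 + 2*5))*5 = (22 + 1/(-1 + 10))*5 = (22 + 1/9)*5 = (22 + ⅑)*5 = (199/9)*5 = 995/9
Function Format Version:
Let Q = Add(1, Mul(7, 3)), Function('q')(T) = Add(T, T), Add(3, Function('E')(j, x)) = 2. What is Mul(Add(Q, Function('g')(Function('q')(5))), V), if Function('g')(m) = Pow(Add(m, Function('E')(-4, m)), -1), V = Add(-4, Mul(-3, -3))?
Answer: Rational(995, 9) ≈ 110.56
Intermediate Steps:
Function('E')(j, x) = -1 (Function('E')(j, x) = Add(-3, 2) = -1)
Function('q')(T) = Mul(2, T)
Q = 22 (Q = Add(1, 21) = 22)
V = 5 (V = Add(-4, 9) = 5)
Function('g')(m) = Pow(Add(-1, m), -1) (Function('g')(m) = Pow(Add(m, -1), -1) = Pow(Add(-1, m), -1))
Mul(Add(Q, Function('g')(Function('q')(5))), V) = Mul(Add(22, Pow(Add(-1, Mul(2, 5)), -1)), 5) = Mul(Add(22, Pow(Add(-1, 10), -1)), 5) = Mul(Add(22, Pow(9, -1)), 5) = Mul(Add(22, Rational(1, 9)), 5) = Mul(Rational(199, 9), 5) = Rational(995, 9)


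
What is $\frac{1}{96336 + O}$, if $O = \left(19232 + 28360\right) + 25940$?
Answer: $\frac{1}{169868} \approx 5.8869 \cdot 10^{-6}$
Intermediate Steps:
$O = 73532$ ($O = 47592 + 25940 = 73532$)
$\frac{1}{96336 + O} = \frac{1}{96336 + 73532} = \frac{1}{169868}$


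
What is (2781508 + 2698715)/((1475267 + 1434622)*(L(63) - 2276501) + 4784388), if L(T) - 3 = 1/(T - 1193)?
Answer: -2064217330/2495172476269103 ≈ -8.2728e-7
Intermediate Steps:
L(T) = 3 + 1/(-1193 + T) (L(T) = 3 + 1/(T - 1193) = 3 + 1/(-1193 + T))
(2781508 + 2698715)/((1475267 + 1434622)*(L(63) - 2276501) + 4784388) = (2781508 + 2698715)/((1475267 + 1434622)*((-3578 + 3*63)/(-1193 + 63) - 2276501) + 4784388) = 5480223/(2909889*((-3578 + 189)/(-1130) - 2276501) + 4784388) = 5480223/(2909889*(-1/1130*(-3389) - 2276501) + 4784388) = 5480223/(2909889*(3389/1130 - 2276501) + 4784388) = 5480223/(2909889*(-2572442741/1130) + 4784388) = 5480223/(-7485522835165749/1130 + 4784388) = 5480223/(-7485517428807309/1130) = 5480223*(-1130/7485517428807309) = -2064217330/2495172476269103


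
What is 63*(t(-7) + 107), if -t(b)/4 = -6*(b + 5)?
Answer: 3717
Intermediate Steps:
t(b) = 120 + 24*b (t(b) = -(-24)*(b + 5) = -(-24)*(5 + b) = -4*(-30 - 6*b) = 120 + 24*b)
63*(t(-7) + 107) = 63*((120 + 24*(-7)) + 107) = 63*((120 - 168) + 107) = 63*(-48 + 107) = 63*59 = 3717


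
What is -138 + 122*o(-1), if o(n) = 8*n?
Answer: -1114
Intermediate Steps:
-138 + 122*o(-1) = -138 + 122*(8*(-1)) = -138 + 122*(-8) = -138 - 976 = -1114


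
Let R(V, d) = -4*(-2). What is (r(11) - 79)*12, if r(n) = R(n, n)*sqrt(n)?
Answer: -948 + 96*sqrt(11) ≈ -629.60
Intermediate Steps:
R(V, d) = 8
r(n) = 8*sqrt(n)
(r(11) - 79)*12 = (8*sqrt(11) - 79)*12 = (-79 + 8*sqrt(11))*12 = -948 + 96*sqrt(11)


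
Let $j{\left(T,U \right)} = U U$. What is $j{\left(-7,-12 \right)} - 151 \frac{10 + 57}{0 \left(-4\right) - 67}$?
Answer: $295$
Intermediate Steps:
$j{\left(T,U \right)} = U^{2}$
$j{\left(-7,-12 \right)} - 151 \frac{10 + 57}{0 \left(-4\right) - 67} = \left(-12\right)^{2} - 151 \frac{10 + 57}{0 \left(-4\right) - 67} = 144 - 151 \frac{67}{0 - 67} = 144 - 151 \frac{67}{-67} = 144 - 151 \cdot 67 \left(- \frac{1}{67}\right) = 144 - -151 = 144 + 151 = 295$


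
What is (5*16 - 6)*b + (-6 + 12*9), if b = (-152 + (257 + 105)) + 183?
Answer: 29184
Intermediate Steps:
b = 393 (b = (-152 + 362) + 183 = 210 + 183 = 393)
(5*16 - 6)*b + (-6 + 12*9) = (5*16 - 6)*393 + (-6 + 12*9) = (80 - 6)*393 + (-6 + 108) = 74*393 + 102 = 29082 + 102 = 29184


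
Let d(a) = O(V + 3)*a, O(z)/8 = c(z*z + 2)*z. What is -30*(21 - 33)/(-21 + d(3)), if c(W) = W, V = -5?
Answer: -120/103 ≈ -1.1650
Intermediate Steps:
O(z) = 8*z*(2 + z²) (O(z) = 8*((z*z + 2)*z) = 8*((z² + 2)*z) = 8*((2 + z²)*z) = 8*(z*(2 + z²)) = 8*z*(2 + z²))
d(a) = -96*a (d(a) = (8*(-5 + 3)*(2 + (-5 + 3)²))*a = (8*(-2)*(2 + (-2)²))*a = (8*(-2)*(2 + 4))*a = (8*(-2)*6)*a = -96*a)
-30*(21 - 33)/(-21 + d(3)) = -30*(21 - 33)/(-21 - 96*3) = -(-360)/(-21 - 288) = -(-360)/(-309) = -(-360)*(-1)/309 = -30*4/103 = -120/103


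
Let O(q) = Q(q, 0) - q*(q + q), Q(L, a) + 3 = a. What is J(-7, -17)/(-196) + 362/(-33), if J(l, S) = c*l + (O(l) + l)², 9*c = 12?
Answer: -37963/539 ≈ -70.432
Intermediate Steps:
Q(L, a) = -3 + a
O(q) = -3 - 2*q² (O(q) = (-3 + 0) - q*(q + q) = -3 - q*2*q = -3 - 2*q²)
c = 4/3 (c = (⅑)*12 = 4/3 ≈ 1.3333)
J(l, S) = (-3 + l - 2*l²)² + 4*l/3 (J(l, S) = 4*l/3 + ((-3 - 2*l²) + l)² = 4*l/3 + (-3 + l - 2*l²)² = (-3 + l - 2*l²)² + 4*l/3)
J(-7, -17)/(-196) + 362/(-33) = ((3 - 1*(-7) + 2*(-7)²)² + (4/3)*(-7))/(-196) + 362/(-33) = ((3 + 7 + 2*49)² - 28/3)*(-1/196) + 362*(-1/33) = ((3 + 7 + 98)² - 28/3)*(-1/196) - 362/33 = (108² - 28/3)*(-1/196) - 362/33 = (11664 - 28/3)*(-1/196) - 362/33 = (34964/3)*(-1/196) - 362/33 = -8741/147 - 362/33 = -37963/539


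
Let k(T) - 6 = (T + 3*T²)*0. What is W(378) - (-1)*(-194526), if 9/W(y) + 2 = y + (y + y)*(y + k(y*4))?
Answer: -56544817671/290680 ≈ -1.9453e+5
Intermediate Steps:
k(T) = 6 (k(T) = 6 + (T + 3*T²)*0 = 6 + 0 = 6)
W(y) = 9/(-2 + y + 2*y*(6 + y)) (W(y) = 9/(-2 + (y + (y + y)*(y + 6))) = 9/(-2 + (y + (2*y)*(6 + y))) = 9/(-2 + (y + 2*y*(6 + y))) = 9/(-2 + y + 2*y*(6 + y)))
W(378) - (-1)*(-194526) = 9/(-2 + 2*378² + 13*378) - (-1)*(-194526) = 9/(-2 + 2*142884 + 4914) - 1*194526 = 9/(-2 + 285768 + 4914) - 194526 = 9/290680 - 194526 = -56544817671/290680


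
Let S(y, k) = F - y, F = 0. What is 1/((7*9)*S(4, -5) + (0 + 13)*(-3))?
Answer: -1/291 ≈ -0.0034364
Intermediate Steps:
S(y, k) = -y (S(y, k) = 0 - y = -y)
1/((7*9)*S(4, -5) + (0 + 13)*(-3)) = 1/((7*9)*(-1*4) + (0 + 13)*(-3)) = 1/(63*(-4) + 13*(-3)) = 1/(-252 - 39) = 1/(-291) = -1/291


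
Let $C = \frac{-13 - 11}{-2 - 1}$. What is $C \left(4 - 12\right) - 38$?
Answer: $-102$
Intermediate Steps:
$C = 8$ ($C = - \frac{24}{-3} = \left(-24\right) \left(- \frac{1}{3}\right) = 8$)
$C \left(4 - 12\right) - 38 = 8 \left(4 - 12\right) - 38 = 8 \left(-8\right) - 38 = -64 - 38 = -102$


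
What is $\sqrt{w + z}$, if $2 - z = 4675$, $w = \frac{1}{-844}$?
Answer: $\frac{i \sqrt{832186743}}{422} \approx 68.359 i$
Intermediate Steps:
$w = - \frac{1}{844} \approx -0.0011848$
$z = -4673$ ($z = 2 - 4675 = -4673$)
$\sqrt{w + z} = \sqrt{- \frac{1}{844} - 4673} = \sqrt{- \frac{3944013}{844}} = \frac{i \sqrt{832186743}}{422}$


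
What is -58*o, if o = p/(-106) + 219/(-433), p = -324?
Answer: -3395262/22949 ≈ -147.95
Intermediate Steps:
o = 58539/22949 (o = -324/(-106) + 219/(-433) = -324*(-1/106) + 219*(-1/433) = 162/53 - 219/433 = 58539/22949 ≈ 2.5508)
-58*o = -58*58539/22949 = -3395262/22949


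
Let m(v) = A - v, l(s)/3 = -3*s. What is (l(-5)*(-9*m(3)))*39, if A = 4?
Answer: -15795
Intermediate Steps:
l(s) = -9*s (l(s) = 3*(-3*s) = -9*s)
m(v) = 4 - v
(l(-5)*(-9*m(3)))*39 = ((-9*(-5))*(-9*(4 - 1*3)))*39 = (45*(-9*(4 - 3)))*39 = (45*(-9*1))*39 = (45*(-9))*39 = -405*39 = -15795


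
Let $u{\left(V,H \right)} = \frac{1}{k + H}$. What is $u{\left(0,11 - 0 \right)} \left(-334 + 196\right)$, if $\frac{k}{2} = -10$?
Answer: $\frac{46}{3} \approx 15.333$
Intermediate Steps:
$k = -20$ ($k = 2 \left(-10\right) = -20$)
$u{\left(V,H \right)} = \frac{1}{-20 + H}$
$u{\left(0,11 - 0 \right)} \left(-334 + 196\right) = \frac{-334 + 196}{-20 + \left(11 - 0\right)} = \frac{1}{-20 + \left(11 + 0\right)} \left(-138\right) = \frac{1}{-20 + 11} \left(-138\right) = \frac{1}{-9} \left(-138\right) = \left(- \frac{1}{9}\right) \left(-138\right) = \frac{46}{3}$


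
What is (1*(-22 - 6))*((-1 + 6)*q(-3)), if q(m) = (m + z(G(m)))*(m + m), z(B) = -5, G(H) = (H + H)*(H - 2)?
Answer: -6720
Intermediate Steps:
G(H) = 2*H*(-2 + H) (G(H) = (2*H)*(-2 + H) = 2*H*(-2 + H))
q(m) = 2*m*(-5 + m) (q(m) = (m - 5)*(m + m) = (-5 + m)*(2*m) = 2*m*(-5 + m))
(1*(-22 - 6))*((-1 + 6)*q(-3)) = (1*(-22 - 6))*((-1 + 6)*(2*(-3)*(-5 - 3))) = (1*(-28))*(5*(2*(-3)*(-8))) = -140*48 = -28*240 = -6720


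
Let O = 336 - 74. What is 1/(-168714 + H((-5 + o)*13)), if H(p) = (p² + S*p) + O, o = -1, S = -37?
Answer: -1/159482 ≈ -6.2703e-6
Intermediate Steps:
O = 262
H(p) = 262 + p² - 37*p (H(p) = (p² - 37*p) + 262 = 262 + p² - 37*p)
1/(-168714 + H((-5 + o)*13)) = 1/(-168714 + (262 + ((-5 - 1)*13)² - 37*(-5 - 1)*13)) = 1/(-168714 + (262 + (-6*13)² - (-222)*13)) = 1/(-168714 + (262 + (-78)² - 37*(-78))) = 1/(-168714 + (262 + 6084 + 2886)) = 1/(-168714 + 9232) = 1/(-159482) = -1/159482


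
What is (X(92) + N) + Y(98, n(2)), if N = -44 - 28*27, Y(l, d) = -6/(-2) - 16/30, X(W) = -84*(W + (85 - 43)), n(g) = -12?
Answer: -180803/15 ≈ -12054.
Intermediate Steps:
X(W) = -3528 - 84*W (X(W) = -84*(W + 42) = -84*(42 + W) = -3528 - 84*W)
Y(l, d) = 37/15 (Y(l, d) = -6*(-½) - 16*1/30 = 3 - 8/15 = 37/15)
N = -800 (N = -44 - 756 = -800)
(X(92) + N) + Y(98, n(2)) = ((-3528 - 84*92) - 800) + 37/15 = ((-3528 - 7728) - 800) + 37/15 = (-11256 - 800) + 37/15 = -12056 + 37/15 = -180803/15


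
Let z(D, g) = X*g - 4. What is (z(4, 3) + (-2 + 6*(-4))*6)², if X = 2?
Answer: 23716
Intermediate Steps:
z(D, g) = -4 + 2*g (z(D, g) = 2*g - 4 = -4 + 2*g)
(z(4, 3) + (-2 + 6*(-4))*6)² = ((-4 + 2*3) + (-2 + 6*(-4))*6)² = ((-4 + 6) + (-2 - 24)*6)² = (2 - 26*6)² = (2 - 156)² = (-154)² = 23716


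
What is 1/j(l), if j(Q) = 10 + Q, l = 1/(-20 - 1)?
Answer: 21/209 ≈ 0.10048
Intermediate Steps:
l = -1/21 (l = 1/(-21) = -1/21 ≈ -0.047619)
1/j(l) = 1/(10 - 1/21) = 1/(209/21) = 21/209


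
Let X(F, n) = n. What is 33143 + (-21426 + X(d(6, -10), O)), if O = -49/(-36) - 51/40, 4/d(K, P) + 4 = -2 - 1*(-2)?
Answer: 4218151/360 ≈ 11717.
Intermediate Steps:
d(K, P) = -1 (d(K, P) = 4/(-4 + (-2 - 1*(-2))) = 4/(-4 + (-2 + 2)) = 4/(-4 + 0) = 4/(-4) = 4*(-1/4) = -1)
O = 31/360 (O = -49*(-1/36) - 51*1/40 = 49/36 - 51/40 = 31/360 ≈ 0.086111)
33143 + (-21426 + X(d(6, -10), O)) = 33143 + (-21426 + 31/360) = 33143 - 7713329/360 = 4218151/360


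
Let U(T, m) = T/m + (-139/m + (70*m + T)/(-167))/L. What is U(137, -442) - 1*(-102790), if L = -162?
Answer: 1229131907183/11957868 ≈ 1.0279e+5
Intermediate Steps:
U(T, m) = T/27054 + 35*m/13527 + 139/(162*m) + T/m (U(T, m) = T/m + (-139/m + (70*m + T)/(-167))/(-162) = T/m + (-139/m + (T + 70*m)*(-1/167))*(-1/162) = T/m + (-139/m + (-70*m/167 - T/167))*(-1/162) = T/m + (-139/m - 70*m/167 - T/167)*(-1/162) = T/m + (T/27054 + 35*m/13527 + 139/(162*m)) = T/27054 + 35*m/13527 + 139/(162*m) + T/m)
U(137, -442) - 1*(-102790) = (1/27054)*(23213 + 27054*137 - 442*(137 + 70*(-442)))/(-442) - 1*(-102790) = (1/27054)*(-1/442)*(23213 + 3706398 - 442*(137 - 30940)) + 102790 = (1/27054)*(-1/442)*(23213 + 3706398 - 442*(-30803)) + 102790 = (1/27054)*(-1/442)*(23213 + 3706398 + 13614926) + 102790 = (1/27054)*(-1/442)*17344537 + 102790 = -17344537/11957868 + 102790 = 1229131907183/11957868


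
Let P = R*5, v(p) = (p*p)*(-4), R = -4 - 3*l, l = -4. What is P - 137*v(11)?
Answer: 66348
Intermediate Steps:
R = 8 (R = -4 - 3*(-4) = -4 + 12 = 8)
v(p) = -4*p² (v(p) = p²*(-4) = -4*p²)
P = 40 (P = 8*5 = 40)
P - 137*v(11) = 40 - (-548)*11² = 40 - (-548)*121 = 40 - 137*(-484) = 40 + 66308 = 66348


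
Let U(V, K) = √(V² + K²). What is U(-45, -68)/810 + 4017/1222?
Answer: 309/94 + √6649/810 ≈ 3.3879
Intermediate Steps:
U(V, K) = √(K² + V²)
U(-45, -68)/810 + 4017/1222 = √((-68)² + (-45)²)/810 + 4017/1222 = √(4624 + 2025)*(1/810) + 4017*(1/1222) = √6649*(1/810) + 309/94 = √6649/810 + 309/94 = 309/94 + √6649/810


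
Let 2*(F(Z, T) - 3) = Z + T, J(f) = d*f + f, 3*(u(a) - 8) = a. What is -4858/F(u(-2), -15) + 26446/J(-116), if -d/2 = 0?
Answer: 1624469/290 ≈ 5601.6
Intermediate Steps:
d = 0 (d = -2*0 = 0)
u(a) = 8 + a/3
J(f) = f (J(f) = 0*f + f = 0 + f = f)
F(Z, T) = 3 + T/2 + Z/2 (F(Z, T) = 3 + (Z + T)/2 = 3 + (T + Z)/2 = 3 + (T/2 + Z/2) = 3 + T/2 + Z/2)
-4858/F(u(-2), -15) + 26446/J(-116) = -4858/(3 + (½)*(-15) + (8 + (⅓)*(-2))/2) + 26446/(-116) = -4858/(3 - 15/2 + (8 - ⅔)/2) + 26446*(-1/116) = -4858/(3 - 15/2 + (½)*(22/3)) - 13223/58 = -4858/(3 - 15/2 + 11/3) - 13223/58 = -4858/(-⅚) - 13223/58 = -4858*(-6/5) - 13223/58 = 29148/5 - 13223/58 = 1624469/290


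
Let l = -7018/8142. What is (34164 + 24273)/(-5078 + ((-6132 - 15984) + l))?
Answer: -237897027/110710283 ≈ -2.1488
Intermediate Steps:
l = -3509/4071 (l = -7018*1/8142 = -3509/4071 ≈ -0.86195)
(34164 + 24273)/(-5078 + ((-6132 - 15984) + l)) = (34164 + 24273)/(-5078 + ((-6132 - 15984) - 3509/4071)) = 58437/(-5078 + (-22116 - 3509/4071)) = 58437/(-5078 - 90037745/4071) = 58437/(-110710283/4071) = 58437*(-4071/110710283) = -237897027/110710283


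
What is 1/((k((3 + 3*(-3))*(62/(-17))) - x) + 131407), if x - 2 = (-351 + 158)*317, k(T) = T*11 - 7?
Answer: 17/3277935 ≈ 5.1862e-6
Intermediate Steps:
k(T) = -7 + 11*T (k(T) = 11*T - 7 = -7 + 11*T)
x = -61179 (x = 2 + (-351 + 158)*317 = 2 - 193*317 = 2 - 61181 = -61179)
1/((k((3 + 3*(-3))*(62/(-17))) - x) + 131407) = 1/(((-7 + 11*((3 + 3*(-3))*(62/(-17)))) - 1*(-61179)) + 131407) = 1/(((-7 + 11*((3 - 9)*(62*(-1/17)))) + 61179) + 131407) = 1/(((-7 + 11*(-6*(-62/17))) + 61179) + 131407) = 1/(((-7 + 11*(372/17)) + 61179) + 131407) = 1/(((-7 + 4092/17) + 61179) + 131407) = 1/((3973/17 + 61179) + 131407) = 1/(1044016/17 + 131407) = 1/(3277935/17) = 17/3277935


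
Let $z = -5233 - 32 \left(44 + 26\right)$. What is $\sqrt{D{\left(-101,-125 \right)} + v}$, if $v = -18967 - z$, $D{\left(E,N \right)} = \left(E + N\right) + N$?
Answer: $i \sqrt{11845} \approx 108.83 i$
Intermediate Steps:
$D{\left(E,N \right)} = E + 2 N$
$z = -7473$ ($z = -5233 - 2240 = -7473$)
$v = -11494$ ($v = -18967 - -7473 = -18967 + 7473 = -11494$)
$\sqrt{D{\left(-101,-125 \right)} + v} = \sqrt{\left(-101 + 2 \left(-125\right)\right) - 11494} = \sqrt{\left(-101 - 250\right) - 11494} = \sqrt{-351 - 11494} = \sqrt{-11845} = i \sqrt{11845}$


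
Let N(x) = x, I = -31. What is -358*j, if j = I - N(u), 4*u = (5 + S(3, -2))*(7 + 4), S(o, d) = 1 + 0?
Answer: 17005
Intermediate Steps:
S(o, d) = 1
u = 33/2 (u = ((5 + 1)*(7 + 4))/4 = (6*11)/4 = (1/4)*66 = 33/2 ≈ 16.500)
j = -95/2 (j = -31 - 1*33/2 = -31 - 33/2 = -95/2 ≈ -47.500)
-358*j = -358*(-95/2) = 17005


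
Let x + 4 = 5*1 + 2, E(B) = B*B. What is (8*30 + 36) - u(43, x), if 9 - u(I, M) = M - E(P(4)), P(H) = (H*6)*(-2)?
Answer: -2034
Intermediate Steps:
P(H) = -12*H (P(H) = (6*H)*(-2) = -12*H)
E(B) = B**2
x = 3 (x = -4 + (5*1 + 2) = -4 + (5 + 2) = -4 + 7 = 3)
u(I, M) = 2313 - M (u(I, M) = 9 - (M - (-12*4)**2) = 9 - (M - 1*(-48)**2) = 9 - (M - 1*2304) = 9 - (M - 2304) = 9 - (-2304 + M) = 9 + (2304 - M) = 2313 - M)
(8*30 + 36) - u(43, x) = (8*30 + 36) - (2313 - 1*3) = (240 + 36) - (2313 - 3) = 276 - 1*2310 = 276 - 2310 = -2034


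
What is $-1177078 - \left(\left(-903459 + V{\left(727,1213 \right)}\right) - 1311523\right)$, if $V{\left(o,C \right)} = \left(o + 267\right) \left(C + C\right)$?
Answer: $-1373540$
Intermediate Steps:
$V{\left(o,C \right)} = 2 C \left(267 + o\right)$ ($V{\left(o,C \right)} = \left(267 + o\right) 2 C = 2 C \left(267 + o\right)$)
$-1177078 - \left(\left(-903459 + V{\left(727,1213 \right)}\right) - 1311523\right) = -1177078 - \left(\left(-903459 + 2 \cdot 1213 \left(267 + 727\right)\right) - 1311523\right) = -1177078 - \left(\left(-903459 + 2 \cdot 1213 \cdot 994\right) - 1311523\right) = -1177078 - \left(\left(-903459 + 2411444\right) - 1311523\right) = -1177078 - \left(1507985 - 1311523\right) = -1177078 - 196462 = -1373540$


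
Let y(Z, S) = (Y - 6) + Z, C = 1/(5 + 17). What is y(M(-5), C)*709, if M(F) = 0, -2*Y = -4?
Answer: -2836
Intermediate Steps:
Y = 2 (Y = -1/2*(-4) = 2)
C = 1/22 ≈ 0.045455
y(Z, S) = -4 + Z (y(Z, S) = (2 - 6) + Z = -4 + Z)
y(M(-5), C)*709 = (-4 + 0)*709 = -4*709 = -2836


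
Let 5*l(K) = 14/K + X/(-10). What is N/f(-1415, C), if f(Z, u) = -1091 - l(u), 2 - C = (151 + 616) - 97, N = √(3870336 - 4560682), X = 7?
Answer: -4175*I*√690346/4554323 ≈ -0.76167*I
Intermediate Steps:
N = I*√690346 (N = √(-690346) = I*√690346 ≈ 830.87*I)
l(K) = -7/50 + 14/(5*K) (l(K) = (14/K + 7/(-10))/5 = (14/K + 7*(-⅒))/5 = (14/K - 7/10)/5 = (-7/10 + 14/K)/5 = -7/50 + 14/(5*K))
C = -668 (C = 2 - ((151 + 616) - 97) = 2 - (767 - 97) = 2 - 1*670 = 2 - 670 = -668)
f(Z, u) = -1091 - 7*(20 - u)/(50*u)
N/f(-1415, C) = (I*√690346)/(((1/50)*(-140 - 54543*(-668))/(-668))) = (I*√690346)/(((1/50)*(-1/668)*(-140 + 36434724))) = (I*√690346)/(((1/50)*(-1/668)*36434584)) = (I*√690346)/(-4554323/4175) = (I*√690346)*(-4175/4554323) = -4175*I*√690346/4554323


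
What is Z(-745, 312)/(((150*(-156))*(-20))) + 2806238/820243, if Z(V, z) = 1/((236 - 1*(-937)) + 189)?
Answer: 1788741001828243/522836012088000 ≈ 3.4212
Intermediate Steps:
Z(V, z) = 1/1362 (Z(V, z) = 1/((236 + 937) + 189) = 1/(1173 + 189) = 1/1362)
Z(-745, 312)/(((150*(-156))*(-20))) + 2806238/820243 = 1/(1362*(((150*(-156))*(-20)))) + 2806238/820243 = 1/(1362*((-23400*(-20)))) + 2806238*(1/820243) = (1/1362)/468000 + 2806238/820243 = (1/1362)*(1/468000) + 2806238/820243 = 1/637416000 + 2806238/820243 = 1788741001828243/522836012088000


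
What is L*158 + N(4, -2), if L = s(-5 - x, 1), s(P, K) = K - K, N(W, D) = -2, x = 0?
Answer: -2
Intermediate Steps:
s(P, K) = 0
L = 0
L*158 + N(4, -2) = 0*158 - 2 = 0 - 2 = -2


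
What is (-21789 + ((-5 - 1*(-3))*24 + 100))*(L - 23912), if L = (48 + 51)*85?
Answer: 336858289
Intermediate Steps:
L = 8415 (L = 99*85 = 8415)
(-21789 + ((-5 - 1*(-3))*24 + 100))*(L - 23912) = (-21789 + ((-5 - 1*(-3))*24 + 100))*(8415 - 23912) = (-21789 + ((-5 + 3)*24 + 100))*(-15497) = (-21789 + (-2*24 + 100))*(-15497) = (-21789 + (-48 + 100))*(-15497) = (-21789 + 52)*(-15497) = -21737*(-15497) = 336858289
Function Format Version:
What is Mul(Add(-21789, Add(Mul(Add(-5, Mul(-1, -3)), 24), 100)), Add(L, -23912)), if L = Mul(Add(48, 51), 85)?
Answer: 336858289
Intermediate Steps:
L = 8415 (L = Mul(99, 85) = 8415)
Mul(Add(-21789, Add(Mul(Add(-5, Mul(-1, -3)), 24), 100)), Add(L, -23912)) = Mul(Add(-21789, Add(Mul(Add(-5, Mul(-1, -3)), 24), 100)), Add(8415, -23912)) = Mul(Add(-21789, Add(Mul(Add(-5, 3), 24), 100)), -15497) = Mul(Add(-21789, Add(Mul(-2, 24), 100)), -15497) = Mul(Add(-21789, Add(-48, 100)), -15497) = Mul(Add(-21789, 52), -15497) = Mul(-21737, -15497) = 336858289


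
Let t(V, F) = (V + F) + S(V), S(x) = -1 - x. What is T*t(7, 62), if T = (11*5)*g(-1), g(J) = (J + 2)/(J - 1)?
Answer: -3355/2 ≈ -1677.5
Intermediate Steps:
g(J) = (2 + J)/(-1 + J)
t(V, F) = -1 + F (t(V, F) = (V + F) + (-1 - V) = (F + V) + (-1 - V) = -1 + F)
T = -55/2 (T = (11*5)*((2 - 1)/(-1 - 1)) = 55*(1/(-2)) = 55*(-1/2*1) = 55*(-1/2) = -55/2 ≈ -27.500)
T*t(7, 62) = -55*(-1 + 62)/2 = -55/2*61 = -3355/2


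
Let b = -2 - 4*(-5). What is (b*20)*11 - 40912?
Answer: -36952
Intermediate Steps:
b = 18 (b = -2 + 20 = 18)
(b*20)*11 - 40912 = (18*20)*11 - 40912 = 360*11 - 40912 = 3960 - 40912 = -36952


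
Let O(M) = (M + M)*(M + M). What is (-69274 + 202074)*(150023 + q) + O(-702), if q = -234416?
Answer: -11205419184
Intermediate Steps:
O(M) = 4*M**2 (O(M) = (2*M)*(2*M) = 4*M**2)
(-69274 + 202074)*(150023 + q) + O(-702) = (-69274 + 202074)*(150023 - 234416) + 4*(-702)**2 = 132800*(-84393) + 4*492804 = -11207390400 + 1971216 = -11205419184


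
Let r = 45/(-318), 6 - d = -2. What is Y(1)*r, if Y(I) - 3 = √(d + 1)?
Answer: -45/53 ≈ -0.84906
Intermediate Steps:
d = 8 (d = 6 - 1*(-2) = 6 + 2 = 8)
Y(I) = 6 (Y(I) = 3 + √(8 + 1) = 3 + √9 = 3 + 3 = 6)
r = -15/106 (r = 45*(-1/318) = -15/106 ≈ -0.14151)
Y(1)*r = 6*(-15/106) = -45/53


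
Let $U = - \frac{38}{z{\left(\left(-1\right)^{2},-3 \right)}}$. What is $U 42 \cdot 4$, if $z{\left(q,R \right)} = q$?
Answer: $-6384$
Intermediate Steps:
$U = -38$ ($U = - \frac{38}{\left(-1\right)^{2}} = - \frac{38}{1} = \left(-38\right) 1 = -38$)
$U 42 \cdot 4 = \left(-38\right) 42 \cdot 4 = \left(-1596\right) 4 = -6384$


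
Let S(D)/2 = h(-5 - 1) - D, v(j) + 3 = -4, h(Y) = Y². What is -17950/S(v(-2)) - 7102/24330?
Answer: -109333568/523095 ≈ -209.01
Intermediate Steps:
v(j) = -7 (v(j) = -3 - 4 = -7)
S(D) = 72 - 2*D (S(D) = 2*((-5 - 1)² - D) = 2*((-6)² - D) = 2*(36 - D) = 72 - 2*D)
-17950/S(v(-2)) - 7102/24330 = -17950/(72 - 2*(-7)) - 7102/24330 = -17950/(72 + 14) - 7102*1/24330 = -17950/86 - 3551/12165 = -17950*1/86 - 3551/12165 = -8975/43 - 3551/12165 = -109333568/523095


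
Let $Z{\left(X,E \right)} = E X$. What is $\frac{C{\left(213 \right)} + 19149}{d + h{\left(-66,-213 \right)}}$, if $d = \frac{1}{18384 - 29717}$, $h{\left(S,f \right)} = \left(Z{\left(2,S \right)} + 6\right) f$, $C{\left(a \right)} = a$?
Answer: $\frac{219429546}{304155053} \approx 0.72144$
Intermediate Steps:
$h{\left(S,f \right)} = f \left(6 + 2 S\right)$ ($h{\left(S,f \right)} = \left(S 2 + 6\right) f = \left(2 S + 6\right) f = \left(6 + 2 S\right) f = f \left(6 + 2 S\right)$)
$d = - \frac{1}{11333}$ ($d = \frac{1}{-11333} = - \frac{1}{11333} \approx -8.8238 \cdot 10^{-5}$)
$\frac{C{\left(213 \right)} + 19149}{d + h{\left(-66,-213 \right)}} = \frac{213 + 19149}{- \frac{1}{11333} + 2 \left(-213\right) \left(3 - 66\right)} = \frac{19362}{- \frac{1}{11333} + 2 \left(-213\right) \left(-63\right)} = \frac{19362}{- \frac{1}{11333} + 26838} = \frac{19362}{\frac{304155053}{11333}} = 19362 \cdot \frac{11333}{304155053} = \frac{219429546}{304155053}$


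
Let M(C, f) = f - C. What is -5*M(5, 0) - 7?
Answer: 18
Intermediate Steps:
-5*M(5, 0) - 7 = -5*(0 - 1*5) - 7 = -5*(0 - 5) - 7 = -5*(-5) - 7 = 25 - 7 = 18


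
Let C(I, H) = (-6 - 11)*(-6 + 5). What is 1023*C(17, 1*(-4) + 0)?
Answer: 17391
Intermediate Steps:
C(I, H) = 17 (C(I, H) = -17*(-1) = 17)
1023*C(17, 1*(-4) + 0) = 1023*17 = 17391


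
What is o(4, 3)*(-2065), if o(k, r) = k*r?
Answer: -24780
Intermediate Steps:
o(4, 3)*(-2065) = (4*3)*(-2065) = 12*(-2065) = -24780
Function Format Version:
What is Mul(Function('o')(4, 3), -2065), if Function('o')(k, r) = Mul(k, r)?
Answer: -24780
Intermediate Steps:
Mul(Function('o')(4, 3), -2065) = Mul(Mul(4, 3), -2065) = Mul(12, -2065) = -24780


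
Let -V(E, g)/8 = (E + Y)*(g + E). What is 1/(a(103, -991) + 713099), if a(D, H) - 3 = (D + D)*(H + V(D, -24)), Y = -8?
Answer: -1/11859284 ≈ -8.4322e-8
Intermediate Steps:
V(E, g) = -8*(-8 + E)*(E + g) (V(E, g) = -8*(E - 8)*(g + E) = -8*(-8 + E)*(E + g))
a(D, H) = 3 + 2*D*(-1536 + H - 8*D**2 + 256*D) (a(D, H) = 3 + (D + D)*(H + (-8*D**2 + 64*D + 64*(-24) - 8*D*(-24))) = 3 + (2*D)*(H + (-8*D**2 + 64*D - 1536 + 192*D)) = 3 + (2*D)*(H + (-1536 - 8*D**2 + 256*D)) = 3 + (2*D)*(-1536 + H - 8*D**2 + 256*D) = 3 + 2*D*(-1536 + H - 8*D**2 + 256*D))
1/(a(103, -991) + 713099) = 1/((3 - 16*103*(192 + 103**2 - 32*103) + 2*103*(-991)) + 713099) = 1/((3 - 16*103*(192 + 10609 - 3296) - 204146) + 713099) = 1/((3 - 16*103*7505 - 204146) + 713099) = 1/((3 - 12368240 - 204146) + 713099) = 1/(-12572383 + 713099) = 1/(-11859284) = -1/11859284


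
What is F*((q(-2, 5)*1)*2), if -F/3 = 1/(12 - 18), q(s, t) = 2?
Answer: 2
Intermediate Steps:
F = ½ (F = -3/(12 - 18) = -3/(-6) = -3*(-⅙) = ½ ≈ 0.50000)
F*((q(-2, 5)*1)*2) = ((2*1)*2)/2 = (2*2)/2 = (½)*4 = 2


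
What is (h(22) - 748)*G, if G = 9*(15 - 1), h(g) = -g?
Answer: -97020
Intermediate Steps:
G = 126 (G = 9*14 = 126)
(h(22) - 748)*G = (-1*22 - 748)*126 = (-22 - 748)*126 = -770*126 = -97020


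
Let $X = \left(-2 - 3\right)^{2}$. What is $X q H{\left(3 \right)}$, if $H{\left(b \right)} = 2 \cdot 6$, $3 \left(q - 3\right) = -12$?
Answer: $-300$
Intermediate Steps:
$X = 25$ ($X = \left(-5\right)^{2} = 25$)
$q = -1$ ($q = 3 + \frac{1}{3} \left(-12\right) = 3 - 4 = -1$)
$H{\left(b \right)} = 12$
$X q H{\left(3 \right)} = 25 \left(-1\right) 12 = \left(-25\right) 12 = -300$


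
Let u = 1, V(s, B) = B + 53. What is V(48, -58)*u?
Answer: -5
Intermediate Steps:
V(s, B) = 53 + B
V(48, -58)*u = (53 - 58)*1 = -5*1 = -5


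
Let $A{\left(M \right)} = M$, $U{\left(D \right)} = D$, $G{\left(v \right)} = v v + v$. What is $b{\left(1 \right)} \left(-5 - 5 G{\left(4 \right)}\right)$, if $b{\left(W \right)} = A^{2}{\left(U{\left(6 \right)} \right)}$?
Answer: $-3780$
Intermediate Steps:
$G{\left(v \right)} = v + v^{2}$ ($G{\left(v \right)} = v^{2} + v = v + v^{2}$)
$b{\left(W \right)} = 36$ ($b{\left(W \right)} = 6^{2} = 36$)
$b{\left(1 \right)} \left(-5 - 5 G{\left(4 \right)}\right) = 36 \left(-5 - 5 \cdot 4 \left(1 + 4\right)\right) = 36 \left(-5 - 5 \cdot 4 \cdot 5\right) = 36 \left(-5 - 100\right) = 36 \left(-105\right) = -3780$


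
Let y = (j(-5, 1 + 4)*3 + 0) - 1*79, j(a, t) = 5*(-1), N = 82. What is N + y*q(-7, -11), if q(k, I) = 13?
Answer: -1140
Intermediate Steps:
j(a, t) = -5
y = -94 (y = (-5*3 + 0) - 1*79 = (-15 + 0) - 79 = -15 - 79 = -94)
N + y*q(-7, -11) = 82 - 94*13 = 82 - 1222 = -1140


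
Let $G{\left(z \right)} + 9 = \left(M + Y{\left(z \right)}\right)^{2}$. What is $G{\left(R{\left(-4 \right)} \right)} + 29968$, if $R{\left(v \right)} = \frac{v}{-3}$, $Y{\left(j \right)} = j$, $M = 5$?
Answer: $\frac{269992}{9} \approx 29999.0$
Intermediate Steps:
$R{\left(v \right)} = - \frac{v}{3}$ ($R{\left(v \right)} = v \left(- \frac{1}{3}\right) = - \frac{v}{3}$)
$G{\left(z \right)} = -9 + \left(5 + z\right)^{2}$
$G{\left(R{\left(-4 \right)} \right)} + 29968 = \left(-9 + \left(5 - - \frac{4}{3}\right)^{2}\right) + 29968 = \left(-9 + \left(5 + \frac{4}{3}\right)^{2}\right) + 29968 = \left(-9 + \left(\frac{19}{3}\right)^{2}\right) + 29968 = \left(-9 + \frac{361}{9}\right) + 29968 = \frac{280}{9} + 29968 = \frac{269992}{9}$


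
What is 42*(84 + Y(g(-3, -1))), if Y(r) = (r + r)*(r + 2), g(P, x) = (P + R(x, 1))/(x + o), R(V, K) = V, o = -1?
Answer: 4200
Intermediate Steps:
g(P, x) = (P + x)/(-1 + x) (g(P, x) = (P + x)/(x - 1) = (P + x)/(-1 + x))
Y(r) = 2*r*(2 + r) (Y(r) = (2*r)*(2 + r) = 2*r*(2 + r))
42*(84 + Y(g(-3, -1))) = 42*(84 + 2*((-3 - 1)/(-1 - 1))*(2 + (-3 - 1)/(-1 - 1))) = 42*(84 + 2*(-4/(-2))*(2 - 4/(-2))) = 42*(84 + 2*(-½*(-4))*(2 - ½*(-4))) = 42*(84 + 2*2*(2 + 2)) = 42*(84 + 2*2*4) = 42*(84 + 16) = 42*100 = 4200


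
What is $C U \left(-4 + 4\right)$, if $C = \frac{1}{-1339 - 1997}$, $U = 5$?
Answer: $0$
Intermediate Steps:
$C = - \frac{1}{3336}$ ($C = \frac{1}{-1339 - 1997} = \frac{1}{-3336} = - \frac{1}{3336} \approx -0.00029976$)
$C U \left(-4 + 4\right) = - \frac{5 \left(-4 + 4\right)}{3336} = - \frac{5 \cdot 0}{3336} = \left(- \frac{1}{3336}\right) 0 = 0$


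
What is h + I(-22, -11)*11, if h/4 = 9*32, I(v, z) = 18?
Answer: 1350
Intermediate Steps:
h = 1152 (h = 4*(9*32) = 4*288 = 1152)
h + I(-22, -11)*11 = 1152 + 18*11 = 1152 + 198 = 1350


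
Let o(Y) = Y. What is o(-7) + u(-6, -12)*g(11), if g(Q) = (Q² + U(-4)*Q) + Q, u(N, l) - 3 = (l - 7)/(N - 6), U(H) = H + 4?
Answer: 598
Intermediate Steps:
U(H) = 4 + H
u(N, l) = 3 + (-7 + l)/(-6 + N) (u(N, l) = 3 + (l - 7)/(N - 6) = 3 + (-7 + l)/(-6 + N))
g(Q) = Q + Q² (g(Q) = (Q² + (4 - 4)*Q) + Q = (Q² + 0*Q) + Q = (Q² + 0) + Q = Q² + Q = Q + Q²)
o(-7) + u(-6, -12)*g(11) = -7 + ((-25 - 12 + 3*(-6))/(-6 - 6))*(11*(1 + 11)) = -7 + ((-25 - 12 - 18)/(-12))*(11*12) = -7 - 1/12*(-55)*132 = -7 + (55/12)*132 = -7 + 605 = 598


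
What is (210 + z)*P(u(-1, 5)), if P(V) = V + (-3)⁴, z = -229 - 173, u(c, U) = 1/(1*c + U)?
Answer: -15600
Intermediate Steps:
u(c, U) = 1/(U + c) (u(c, U) = 1/(c + U) = 1/(U + c))
z = -402
P(V) = 81 + V (P(V) = V + 81 = 81 + V)
(210 + z)*P(u(-1, 5)) = (210 - 402)*(81 + 1/(5 - 1)) = -192*(81 + 1/4) = -192*(81 + ¼) = -192*325/4 = -15600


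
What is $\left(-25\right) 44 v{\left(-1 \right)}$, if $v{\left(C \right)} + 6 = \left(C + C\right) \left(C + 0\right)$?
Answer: $4400$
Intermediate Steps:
$v{\left(C \right)} = -6 + 2 C^{2}$ ($v{\left(C \right)} = -6 + \left(C + C\right) \left(C + 0\right) = -6 + 2 C C = -6 + 2 C^{2}$)
$\left(-25\right) 44 v{\left(-1 \right)} = \left(-25\right) 44 \left(-6 + 2 \left(-1\right)^{2}\right) = - 1100 \left(-6 + 2 \cdot 1\right) = - 1100 \left(-6 + 2\right) = \left(-1100\right) \left(-4\right) = 4400$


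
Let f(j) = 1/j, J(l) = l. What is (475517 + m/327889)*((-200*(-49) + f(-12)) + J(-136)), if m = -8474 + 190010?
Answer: 18081223857104083/3934668 ≈ 4.5954e+9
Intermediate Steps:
m = 181536
(475517 + m/327889)*((-200*(-49) + f(-12)) + J(-136)) = (475517 + 181536/327889)*((-200*(-49) + 1/(-12)) - 136) = (475517 + 181536*(1/327889))*((9800 - 1/12) - 136) = (475517 + 181536/327889)*(117599/12 - 136) = (155916975149/327889)*(115967/12) = 18081223857104083/3934668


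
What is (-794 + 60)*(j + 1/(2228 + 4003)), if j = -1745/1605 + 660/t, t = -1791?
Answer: 141750824276/132676683 ≈ 1068.4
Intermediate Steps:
j = -30997/21293 (j = -1745/1605 + 660/(-1791) = -1745*1/1605 + 660*(-1/1791) = -349/321 - 220/597 = -30997/21293 ≈ -1.4557)
(-794 + 60)*(j + 1/(2228 + 4003)) = (-794 + 60)*(-30997/21293 + 1/(2228 + 4003)) = -734*(-30997/21293 + 1/6231) = -734*(-193121014/132676683) = 141750824276/132676683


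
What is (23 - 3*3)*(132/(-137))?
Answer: -1848/137 ≈ -13.489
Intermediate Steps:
(23 - 3*3)*(132/(-137)) = (23 - 9)*(132*(-1/137)) = 14*(-132/137) = -1848/137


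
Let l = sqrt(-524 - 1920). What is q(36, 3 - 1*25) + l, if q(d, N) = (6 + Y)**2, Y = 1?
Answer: 49 + 2*I*sqrt(611) ≈ 49.0 + 49.437*I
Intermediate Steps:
l = 2*I*sqrt(611) (l = sqrt(-2444) = 2*I*sqrt(611) ≈ 49.437*I)
q(d, N) = 49 (q(d, N) = (6 + 1)**2 = 7**2 = 49)
q(36, 3 - 1*25) + l = 49 + 2*I*sqrt(611)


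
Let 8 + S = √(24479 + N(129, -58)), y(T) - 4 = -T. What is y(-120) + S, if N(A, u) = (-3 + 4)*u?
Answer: 116 + √24421 ≈ 272.27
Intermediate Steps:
y(T) = 4 - T
N(A, u) = u (N(A, u) = 1*u = u)
S = -8 + √24421 (S = -8 + √(24479 - 58) = -8 + √24421 ≈ 148.27)
y(-120) + S = (4 - 1*(-120)) + (-8 + √24421) = (4 + 120) + (-8 + √24421) = 124 + (-8 + √24421) = 116 + √24421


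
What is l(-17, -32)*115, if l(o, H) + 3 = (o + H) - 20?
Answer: -8280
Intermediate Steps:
l(o, H) = -23 + H + o (l(o, H) = -3 + ((o + H) - 20) = -3 + ((H + o) - 20) = -3 + (-20 + H + o) = -23 + H + o)
l(-17, -32)*115 = (-23 - 32 - 17)*115 = -72*115 = -8280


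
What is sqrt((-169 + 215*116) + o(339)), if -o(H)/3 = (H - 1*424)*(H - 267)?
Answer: sqrt(43131) ≈ 207.68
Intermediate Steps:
o(H) = -3*(-424 + H)*(-267 + H) (o(H) = -3*(H - 1*424)*(H - 267) = -3*(H - 424)*(-267 + H) = -3*(-424 + H)*(-267 + H))
sqrt((-169 + 215*116) + o(339)) = sqrt((-169 + 215*116) + (-339624 - 3*339**2 + 2073*339)) = sqrt((-169 + 24940) + (-339624 - 3*114921 + 702747)) = sqrt(24771 + (-339624 - 344763 + 702747)) = sqrt(24771 + 18360) = sqrt(43131)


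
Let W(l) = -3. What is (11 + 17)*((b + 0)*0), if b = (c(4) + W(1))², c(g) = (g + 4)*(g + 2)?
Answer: 0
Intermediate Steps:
c(g) = (2 + g)*(4 + g) (c(g) = (4 + g)*(2 + g) = (2 + g)*(4 + g))
b = 2025 (b = ((8 + 4² + 6*4) - 3)² = ((8 + 16 + 24) - 3)² = (48 - 3)² = 45² = 2025)
(11 + 17)*((b + 0)*0) = (11 + 17)*((2025 + 0)*0) = 28*(2025*0) = 28*0 = 0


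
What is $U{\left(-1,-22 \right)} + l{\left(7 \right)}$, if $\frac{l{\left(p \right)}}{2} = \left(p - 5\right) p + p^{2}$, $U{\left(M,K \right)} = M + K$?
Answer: $103$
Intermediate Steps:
$U{\left(M,K \right)} = K + M$
$l{\left(p \right)} = 2 p^{2} + 2 p \left(-5 + p\right)$ ($l{\left(p \right)} = 2 \left(\left(p - 5\right) p + p^{2}\right) = 2 \left(\left(-5 + p\right) p + p^{2}\right) = 2 \left(p \left(-5 + p\right) + p^{2}\right) = 2 \left(p^{2} + p \left(-5 + p\right)\right) = 2 p^{2} + 2 p \left(-5 + p\right)$)
$U{\left(-1,-22 \right)} + l{\left(7 \right)} = \left(-22 - 1\right) + 2 \cdot 7 \left(-5 + 2 \cdot 7\right) = -23 + 2 \cdot 7 \left(-5 + 14\right) = -23 + 2 \cdot 7 \cdot 9 = -23 + 126 = 103$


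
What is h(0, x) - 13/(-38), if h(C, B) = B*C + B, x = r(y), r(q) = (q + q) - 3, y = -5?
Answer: -481/38 ≈ -12.658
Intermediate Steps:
r(q) = -3 + 2*q (r(q) = 2*q - 3 = -3 + 2*q)
x = -13 (x = -3 + 2*(-5) = -3 - 10 = -13)
h(C, B) = B + B*C
h(0, x) - 13/(-38) = -13*(1 + 0) - 13/(-38) = -13*1 - 1/38*(-13) = -13 + 13/38 = -481/38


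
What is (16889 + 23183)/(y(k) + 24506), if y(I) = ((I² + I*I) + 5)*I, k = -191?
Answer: -40072/13912191 ≈ -0.0028803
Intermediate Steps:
y(I) = I*(5 + 2*I²) (y(I) = ((I² + I²) + 5)*I = (2*I² + 5)*I = (5 + 2*I²)*I = I*(5 + 2*I²))
(16889 + 23183)/(y(k) + 24506) = (16889 + 23183)/(-191*(5 + 2*(-191)²) + 24506) = 40072/(-191*(5 + 2*36481) + 24506) = 40072/(-191*(5 + 72962) + 24506) = 40072/(-191*72967 + 24506) = 40072/(-13936697 + 24506) = 40072/(-13912191) = 40072*(-1/13912191) = -40072/13912191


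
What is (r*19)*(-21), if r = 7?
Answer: -2793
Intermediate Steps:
(r*19)*(-21) = (7*19)*(-21) = 133*(-21) = -2793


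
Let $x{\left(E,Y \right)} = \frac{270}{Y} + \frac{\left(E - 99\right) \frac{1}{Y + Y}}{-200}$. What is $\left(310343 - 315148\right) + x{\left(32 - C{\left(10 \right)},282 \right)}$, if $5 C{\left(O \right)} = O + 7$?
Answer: $- \frac{84671239}{17625} \approx -4804.0$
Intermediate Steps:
$C{\left(O \right)} = \frac{7}{5} + \frac{O}{5}$ ($C{\left(O \right)} = \frac{O + 7}{5} = \frac{7 + O}{5} = \frac{7}{5} + \frac{O}{5}$)
$x{\left(E,Y \right)} = \frac{270}{Y} - \frac{-99 + E}{400 Y}$ ($x{\left(E,Y \right)} = \frac{270}{Y} + \frac{-99 + E}{2 Y} \left(- \frac{1}{200}\right) = \frac{270}{Y} - \frac{-99 + E}{400 Y}$)
$\left(310343 - 315148\right) + x{\left(32 - C{\left(10 \right)},282 \right)} = \left(310343 - 315148\right) + \frac{108099 - \left(32 - \left(\frac{7}{5} + \frac{1}{5} \cdot 10\right)\right)}{400 \cdot 282} = -4805 + \frac{1}{400} \cdot \frac{1}{282} \left(108099 - \left(32 - \left(\frac{7}{5} + 2\right)\right)\right) = -4805 + \frac{1}{400} \cdot \frac{1}{282} \left(108099 - \left(32 - \frac{17}{5}\right)\right) = -4805 + \frac{1}{400} \cdot \frac{1}{282} \left(108099 - \frac{143}{5}\right) = -4805 + \frac{1}{400} \cdot \frac{1}{282} \cdot \frac{540352}{5} = -4805 + \frac{16886}{17625} = - \frac{84671239}{17625}$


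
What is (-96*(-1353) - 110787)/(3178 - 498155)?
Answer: -19101/494977 ≈ -0.038590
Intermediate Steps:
(-96*(-1353) - 110787)/(3178 - 498155) = (129888 - 110787)/(-494977) = 19101*(-1/494977) = -19101/494977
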